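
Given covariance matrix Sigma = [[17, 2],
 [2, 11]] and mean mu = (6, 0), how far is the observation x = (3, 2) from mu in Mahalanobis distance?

Step 1 — centre the observation: (x - mu) = (-3, 2).

Step 2 — invert Sigma. det(Sigma) = 17·11 - (2)² = 183.
  Sigma^{-1} = (1/det) · [[d, -b], [-b, a]] = [[0.0601, -0.0109],
 [-0.0109, 0.0929]].

Step 3 — form the quadratic (x - mu)^T · Sigma^{-1} · (x - mu):
  Sigma^{-1} · (x - mu) = (-0.2022, 0.2186).
  (x - mu)^T · [Sigma^{-1} · (x - mu)] = (-3)·(-0.2022) + (2)·(0.2186) = 1.0437.

Step 4 — take square root: d = √(1.0437) ≈ 1.0216.

d(x, mu) = √(1.0437) ≈ 1.0216


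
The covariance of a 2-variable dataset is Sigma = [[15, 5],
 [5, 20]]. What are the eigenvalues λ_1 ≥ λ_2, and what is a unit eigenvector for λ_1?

Step 1 — characteristic polynomial of 2×2 Sigma:
  det(Sigma - λI) = λ² - trace · λ + det = 0.
  trace = 15 + 20 = 35, det = 15·20 - (5)² = 275.
Step 2 — discriminant:
  Δ = trace² - 4·det = 1225 - 1100 = 125.
Step 3 — eigenvalues:
  λ = (trace ± √Δ)/2 = (35 ± 11.1803)/2,
  λ_1 = 23.0902,  λ_2 = 11.9098.

Step 4 — unit eigenvector for λ_1: solve (Sigma - λ_1 I)v = 0. First row:
  (15 - 23.0902)·v_x + (5)·v_y = 0, i.e. (-8.0902)·v_x + (5)·v_y = 0,
  so v ∝ (b, λ_1 - a) = (5, 8.0902) = u.
  ||u|| = √((5)² + (8.0902)²) = √(90.4508) ≈ 9.5106,
  v_1 = u/||u|| ≈ (0.5257, 0.8507) (||v_1|| = 1).

λ_1 = 23.0902,  λ_2 = 11.9098;  v_1 ≈ (0.5257, 0.8507)


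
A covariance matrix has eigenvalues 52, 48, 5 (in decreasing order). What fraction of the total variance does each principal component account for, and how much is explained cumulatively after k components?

Step 1 — total variance = trace(Sigma) = Σ λ_i = 52 + 48 + 5 = 105.

Step 2 — fraction explained by component i = λ_i / Σ λ:
  PC1: 52/105 = 0.4952
  PC2: 48/105 = 0.4571
  PC3: 5/105 = 0.0476

Step 3 — cumulative fraction after k components = (λ_1 + ... + λ_k) / Σ λ:
  k = 1: 52/105 = 0.4952
  k = 2: (52 + 48)/105 = 100/105 = 0.9524
  k = 3: (52 + 48 + 5)/105 = 105/105 = 1

Summary (fraction, with percent):

explained: PC1 0.4952 (49.52%), PC2 0.4571 (45.71%), PC3 0.0476 (4.76%);  cumulative: 0.4952, 0.9524, 1


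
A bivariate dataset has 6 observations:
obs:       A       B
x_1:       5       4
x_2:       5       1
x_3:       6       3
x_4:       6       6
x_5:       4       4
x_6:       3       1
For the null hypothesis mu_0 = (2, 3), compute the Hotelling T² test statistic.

Step 1 — sample mean vector:
  mean(A) = (5 + 5 + 6 + 6 + 4 + 3) / 6 = 29/6 = 4.8333
  mean(B) = (4 + 1 + 3 + 6 + 4 + 1) / 6 = 19/6 = 3.1667
  x̄ = (4.8333, 3.1667),  deviation x̄ - mu_0 = (4.8333, 3.1667) - (2, 3) = (2.8333, 0.1667).

Step 2 — sample covariance matrix, S[i,j] = (1/(n-1)) · Σ_k (x_{k,i} - mean_i) · (x_{k,j} - mean_j), divisor n-1 = 5:
  S[A,A] = ((0.1667)·(0.1667) + (0.1667)·(0.1667) + (1.1667)·(1.1667) + (1.1667)·(1.1667) + (-0.8333)·(-0.8333) + (-1.8333)·(-1.8333)) / 5 = 6.8333/5 = 1.3667
  S[A,B] = ((0.1667)·(0.8333) + (0.1667)·(-2.1667) + (1.1667)·(-0.1667) + (1.1667)·(2.8333) + (-0.8333)·(0.8333) + (-1.8333)·(-2.1667)) / 5 = 6.1667/5 = 1.2333
  S[B,B] = ((0.8333)·(0.8333) + (-2.1667)·(-2.1667) + (-0.1667)·(-0.1667) + (2.8333)·(2.8333) + (0.8333)·(0.8333) + (-2.1667)·(-2.1667)) / 5 = 18.8333/5 = 3.7667
  S = [[1.3667, 1.2333],
 [1.2333, 3.7667]].

Step 3 — invert S. det(S) = 1.3667·3.7667 - (1.2333)² = 3.6267.
  S^{-1} = (1/det) · [[d, -b], [-b, a]] = [[1.0386, -0.3401],
 [-0.3401, 0.3768]].

Step 4 — quadratic form (x̄ - mu_0)^T · S^{-1} · (x̄ - mu_0):
  S^{-1} · (x̄ - mu_0) = (2.886, -0.9007),
  (x̄ - mu_0)^T · [...] = (2.8333)·(2.886) + (0.1667)·(-0.9007) = 8.027.

Step 5 — scale by n: T² = 6 · 8.027 = 48.1618.

T² ≈ 48.1618


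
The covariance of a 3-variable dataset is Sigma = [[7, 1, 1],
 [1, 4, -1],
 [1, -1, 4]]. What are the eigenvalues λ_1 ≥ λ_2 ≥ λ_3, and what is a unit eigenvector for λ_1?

Step 1 — characteristic polynomial p(λ) = det(λI - Sigma) = λ³ - tr·λ² + c_1·λ - det, where tr = trace, c_1 = sum of the principal 2×2 minors, det = det(Sigma):
  tr = 7 + 4 + 4 = 15,
  c_1 = (7·4 - (1)²) + (7·4 - (1)²) + (4·4 - (-1)²) = 27 + 27 + 15 = 69,
  det = 7·(4·4 - (-1)²) - (1)·((1)·4 - (-1)·(1)) + (1)·((1)·(-1) - 4·(1)) = 7·(15) - (1)·(5) + (1)·(-5) = 95.
  So p(λ) = λ³ - 15λ² + 69λ - 95.
Step 2 — look for an integer root (rational root theorem: any rational root is an integer divisor of 95). Testing λ = 5:
  p(5) = 125 - 375 + 345 - 95 = 0  ✓
  Dividing out (λ - 5): p(λ) = (λ - 5)(λ² - 10λ + 19).
Step 3 — remaining eigenvalues from the quadratic λ² - 10λ + 19 = 0:
  Δ = 10² - 4·19 = 100 - 76 = 24,  λ = (10 ± √24)/2 = (10 ± 4.899)/2 ≈ 7.4495 or 2.5505.
  Sorted: λ_1 = 7.4495,  λ_2 = 5,  λ_3 = 2.5505  (check: sum = 15 = tr ✓).

Step 4 — unit eigenvector for λ_1 ≈ 7.4495: v spans the null space of (Sigma - λ_1 I), whose rows are
  r_1 = (-0.4495, 1, 1),  r_2 = (1, -3.4495, -1),  r_3 = (1, -1, -3.4495).
  v is orthogonal to every row, so take v ∝ r_1 × r_2 = ((1)·(-1) - (1)·(-3.4495), (1)·(1) - (-0.4495)·(-1), (-0.4495)·(-3.4495) - (1)·(1)) ≈ (2.4495, 0.5505, 0.5505).
  Let u = (2.4495, 0.5505, 0.5505).
  ||u|| = √((2.4495)² + (0.5505)² + (0.5505)²) = √(6.6061) ≈ 2.5702,  v_1 = u/||u|| ≈ (0.953, 0.2142, 0.2142) (||v_1|| = 1).

λ_1 = 7.4495,  λ_2 = 5,  λ_3 = 2.5505;  v_1 ≈ (0.953, 0.2142, 0.2142)


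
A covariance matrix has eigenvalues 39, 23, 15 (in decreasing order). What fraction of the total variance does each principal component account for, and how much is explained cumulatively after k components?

Step 1 — total variance = trace(Sigma) = Σ λ_i = 39 + 23 + 15 = 77.

Step 2 — fraction explained by component i = λ_i / Σ λ:
  PC1: 39/77 = 0.5065
  PC2: 23/77 = 0.2987
  PC3: 15/77 = 0.1948

Step 3 — cumulative fraction after k components = (λ_1 + ... + λ_k) / Σ λ:
  k = 1: 39/77 = 0.5065
  k = 2: (39 + 23)/77 = 62/77 = 0.8052
  k = 3: (39 + 23 + 15)/77 = 77/77 = 1

Summary (fraction, with percent):

explained: PC1 0.5065 (50.65%), PC2 0.2987 (29.87%), PC3 0.1948 (19.48%);  cumulative: 0.5065, 0.8052, 1


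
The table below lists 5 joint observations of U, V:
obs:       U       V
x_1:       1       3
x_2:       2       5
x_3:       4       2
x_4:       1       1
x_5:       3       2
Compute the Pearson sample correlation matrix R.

Step 1 — column means:
  mean(U) = (1 + 2 + 4 + 1 + 3) / 5 = 11/5 = 2.2
  mean(V) = (3 + 5 + 2 + 1 + 2) / 5 = 13/5 = 2.6

Step 2 — sample variances and covariances s[i,j] = (1/(n-1)) · Σ_k (x_{k,i} - mean_i) · (x_{k,j} - mean_j), with n-1 = 4:
  s[U,U] = ((-1.2)·(-1.2) + (-0.2)·(-0.2) + (1.8)·(1.8) + (-1.2)·(-1.2) + (0.8)·(0.8)) / 4 = 6.8/4 = 1.7
  s[U,V] = ((-1.2)·(0.4) + (-0.2)·(2.4) + (1.8)·(-0.6) + (-1.2)·(-1.6) + (0.8)·(-0.6)) / 4 = -0.6/4 = -0.15
  s[V,V] = ((0.4)·(0.4) + (2.4)·(2.4) + (-0.6)·(-0.6) + (-1.6)·(-1.6) + (-0.6)·(-0.6)) / 4 = 9.2/4 = 2.3
  Sample standard deviations s_i = √(s[i,i]):
  s(U) = √(1.7) = 1.3038
  s(V) = √(2.3) = 1.5166

Step 3 — r_{ij} = s_{ij} / (s_i · s_j):
  r[U,U] = 1 (diagonal).
  r[U,V] = -0.15 / (1.3038 · 1.5166) = -0.15 / 1.9774 = -0.0759
  r[V,V] = 1 (diagonal).

R is symmetric with unit diagonal. Assembling:

R = [[1, -0.0759],
 [-0.0759, 1]]


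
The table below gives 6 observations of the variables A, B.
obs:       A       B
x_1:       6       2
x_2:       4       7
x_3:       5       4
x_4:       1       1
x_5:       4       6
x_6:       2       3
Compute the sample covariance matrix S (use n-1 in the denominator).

Step 1 — column means:
  mean(A) = (6 + 4 + 5 + 1 + 4 + 2) / 6 = 22/6 = 3.6667
  mean(B) = (2 + 7 + 4 + 1 + 6 + 3) / 6 = 23/6 = 3.8333

Step 2 — sample covariance S[i,j] = (1/(n-1)) · Σ_k (x_{k,i} - mean_i) · (x_{k,j} - mean_j), with n-1 = 5.
  S[A,A] = ((2.3333)·(2.3333) + (0.3333)·(0.3333) + (1.3333)·(1.3333) + (-2.6667)·(-2.6667) + (0.3333)·(0.3333) + (-1.6667)·(-1.6667)) / 5 = 17.3333/5 = 3.4667
  S[A,B] = ((2.3333)·(-1.8333) + (0.3333)·(3.1667) + (1.3333)·(0.1667) + (-2.6667)·(-2.8333) + (0.3333)·(2.1667) + (-1.6667)·(-0.8333)) / 5 = 6.6667/5 = 1.3333
  S[B,B] = ((-1.8333)·(-1.8333) + (3.1667)·(3.1667) + (0.1667)·(0.1667) + (-2.8333)·(-2.8333) + (2.1667)·(2.1667) + (-0.8333)·(-0.8333)) / 5 = 26.8333/5 = 5.3667

S is symmetric (S[j,i] = S[i,j]). Assembling:

S = [[3.4667, 1.3333],
 [1.3333, 5.3667]]


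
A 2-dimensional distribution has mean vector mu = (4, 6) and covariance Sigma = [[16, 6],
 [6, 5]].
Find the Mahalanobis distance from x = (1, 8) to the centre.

Step 1 — centre the observation: (x - mu) = (-3, 2).

Step 2 — invert Sigma. det(Sigma) = 16·5 - (6)² = 44.
  Sigma^{-1} = (1/det) · [[d, -b], [-b, a]] = [[0.1136, -0.1364],
 [-0.1364, 0.3636]].

Step 3 — form the quadratic (x - mu)^T · Sigma^{-1} · (x - mu):
  Sigma^{-1} · (x - mu) = (-0.6136, 1.1364).
  (x - mu)^T · [Sigma^{-1} · (x - mu)] = (-3)·(-0.6136) + (2)·(1.1364) = 4.1136.

Step 4 — take square root: d = √(4.1136) ≈ 2.0282.

d(x, mu) = √(4.1136) ≈ 2.0282


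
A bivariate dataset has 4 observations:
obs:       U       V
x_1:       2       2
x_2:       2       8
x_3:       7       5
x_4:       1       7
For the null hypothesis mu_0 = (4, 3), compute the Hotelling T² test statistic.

Step 1 — sample mean vector:
  mean(U) = (2 + 2 + 7 + 1) / 4 = 12/4 = 3
  mean(V) = (2 + 8 + 5 + 7) / 4 = 22/4 = 5.5
  x̄ = (3, 5.5),  deviation x̄ - mu_0 = (3, 5.5) - (4, 3) = (-1, 2.5).

Step 2 — sample covariance matrix, S[i,j] = (1/(n-1)) · Σ_k (x_{k,i} - mean_i) · (x_{k,j} - mean_j), divisor n-1 = 3:
  S[U,U] = ((-1)·(-1) + (-1)·(-1) + (4)·(4) + (-2)·(-2)) / 3 = 22/3 = 7.3333
  S[U,V] = ((-1)·(-3.5) + (-1)·(2.5) + (4)·(-0.5) + (-2)·(1.5)) / 3 = -4/3 = -1.3333
  S[V,V] = ((-3.5)·(-3.5) + (2.5)·(2.5) + (-0.5)·(-0.5) + (1.5)·(1.5)) / 3 = 21/3 = 7
  S = [[7.3333, -1.3333],
 [-1.3333, 7]].

Step 3 — invert S. det(S) = 7.3333·7 - (-1.3333)² = 49.5556.
  S^{-1} = (1/det) · [[d, -b], [-b, a]] = [[0.1413, 0.0269],
 [0.0269, 0.148]].

Step 4 — quadratic form (x̄ - mu_0)^T · S^{-1} · (x̄ - mu_0):
  S^{-1} · (x̄ - mu_0) = (-0.074, 0.343),
  (x̄ - mu_0)^T · [...] = (-1)·(-0.074) + (2.5)·(0.343) = 0.9316.

Step 5 — scale by n: T² = 4 · 0.9316 = 3.7265.

T² ≈ 3.7265


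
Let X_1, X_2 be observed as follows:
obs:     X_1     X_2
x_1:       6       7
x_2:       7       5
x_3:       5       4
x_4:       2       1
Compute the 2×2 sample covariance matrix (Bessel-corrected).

Step 1 — column means:
  mean(X_1) = (6 + 7 + 5 + 2) / 4 = 20/4 = 5
  mean(X_2) = (7 + 5 + 4 + 1) / 4 = 17/4 = 4.25

Step 2 — sample covariance S[i,j] = (1/(n-1)) · Σ_k (x_{k,i} - mean_i) · (x_{k,j} - mean_j), with n-1 = 3.
  S[X_1,X_1] = ((1)·(1) + (2)·(2) + (0)·(0) + (-3)·(-3)) / 3 = 14/3 = 4.6667
  S[X_1,X_2] = ((1)·(2.75) + (2)·(0.75) + (0)·(-0.25) + (-3)·(-3.25)) / 3 = 14/3 = 4.6667
  S[X_2,X_2] = ((2.75)·(2.75) + (0.75)·(0.75) + (-0.25)·(-0.25) + (-3.25)·(-3.25)) / 3 = 18.75/3 = 6.25

S is symmetric (S[j,i] = S[i,j]). Assembling:

S = [[4.6667, 4.6667],
 [4.6667, 6.25]]


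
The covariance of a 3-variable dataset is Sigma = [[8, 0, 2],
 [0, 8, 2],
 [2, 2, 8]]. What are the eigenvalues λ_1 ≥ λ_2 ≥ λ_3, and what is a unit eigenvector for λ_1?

Step 1 — characteristic polynomial p(λ) = det(λI - Sigma) = λ³ - tr·λ² + c_1·λ - det, where tr = trace, c_1 = sum of the principal 2×2 minors, det = det(Sigma):
  tr = 8 + 8 + 8 = 24,
  c_1 = (8·8 - (0)²) + (8·8 - (2)²) + (8·8 - (2)²) = 64 + 60 + 60 = 184,
  det = 8·(8·8 - (2)²) - (0)·((0)·8 - (2)·(2)) + (2)·((0)·(2) - 8·(2)) = 8·(60) - (0)·(-4) + (2)·(-16) = 448.
  So p(λ) = λ³ - 24λ² + 184λ - 448.
Step 2 — look for an integer root (rational root theorem: any rational root is an integer divisor of 448). Testing λ = 8:
  p(8) = 512 - 1536 + 1472 - 448 = 0  ✓
  Dividing out (λ - 8): p(λ) = (λ - 8)(λ² - 16λ + 56).
Step 3 — remaining eigenvalues from the quadratic λ² - 16λ + 56 = 0:
  Δ = 16² - 4·56 = 256 - 224 = 32,  λ = (16 ± √32)/2 = (16 ± 5.6569)/2 ≈ 10.8284 or 5.1716.
  Sorted: λ_1 = 10.8284,  λ_2 = 8,  λ_3 = 5.1716  (check: sum = 24 = tr ✓).

Step 4 — unit eigenvector for λ_1 ≈ 10.8284: v spans the null space of (Sigma - λ_1 I), whose rows are
  r_1 = (-2.8284, 0, 2),  r_2 = (0, -2.8284, 2),  r_3 = (2, 2, -2.8284).
  v is orthogonal to every row, so take v ∝ r_1 × r_2 = ((0)·(2) - (2)·(-2.8284), (2)·(0) - (-2.8284)·(2), (-2.8284)·(-2.8284) - (0)·(0)) ≈ (5.6569, 5.6569, 8).
  Let u = (5.6569, 5.6569, 8).
  ||u|| = √((5.6569)² + (5.6569)² + (8)²) = √(128) ≈ 11.3137,  v_1 = u/||u|| ≈ (0.5, 0.5, 0.7071) (||v_1|| = 1).

λ_1 = 10.8284,  λ_2 = 8,  λ_3 = 5.1716;  v_1 ≈ (0.5, 0.5, 0.7071)


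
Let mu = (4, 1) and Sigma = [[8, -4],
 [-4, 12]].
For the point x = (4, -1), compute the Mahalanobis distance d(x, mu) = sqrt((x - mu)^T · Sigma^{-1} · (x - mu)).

Step 1 — centre the observation: (x - mu) = (0, -2).

Step 2 — invert Sigma. det(Sigma) = 8·12 - (-4)² = 80.
  Sigma^{-1} = (1/det) · [[d, -b], [-b, a]] = [[0.15, 0.05],
 [0.05, 0.1]].

Step 3 — form the quadratic (x - mu)^T · Sigma^{-1} · (x - mu):
  Sigma^{-1} · (x - mu) = (-0.1, -0.2).
  (x - mu)^T · [Sigma^{-1} · (x - mu)] = (0)·(-0.1) + (-2)·(-0.2) = 0.4.

Step 4 — take square root: d = √(0.4) ≈ 0.6325.

d(x, mu) = √(0.4) ≈ 0.6325


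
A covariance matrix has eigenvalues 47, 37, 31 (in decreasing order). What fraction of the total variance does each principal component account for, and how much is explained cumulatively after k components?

Step 1 — total variance = trace(Sigma) = Σ λ_i = 47 + 37 + 31 = 115.

Step 2 — fraction explained by component i = λ_i / Σ λ:
  PC1: 47/115 = 0.4087
  PC2: 37/115 = 0.3217
  PC3: 31/115 = 0.2696

Step 3 — cumulative fraction after k components = (λ_1 + ... + λ_k) / Σ λ:
  k = 1: 47/115 = 0.4087
  k = 2: (47 + 37)/115 = 84/115 = 0.7304
  k = 3: (47 + 37 + 31)/115 = 115/115 = 1

Summary (fraction, with percent):

explained: PC1 0.4087 (40.87%), PC2 0.3217 (32.17%), PC3 0.2696 (26.96%);  cumulative: 0.4087, 0.7304, 1


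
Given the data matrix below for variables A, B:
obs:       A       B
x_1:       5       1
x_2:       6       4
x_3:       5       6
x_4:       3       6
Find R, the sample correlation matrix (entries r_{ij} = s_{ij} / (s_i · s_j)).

Step 1 — column means:
  mean(A) = (5 + 6 + 5 + 3) / 4 = 19/4 = 4.75
  mean(B) = (1 + 4 + 6 + 6) / 4 = 17/4 = 4.25

Step 2 — sample variances and covariances s[i,j] = (1/(n-1)) · Σ_k (x_{k,i} - mean_i) · (x_{k,j} - mean_j), with n-1 = 3:
  s[A,A] = ((0.25)·(0.25) + (1.25)·(1.25) + (0.25)·(0.25) + (-1.75)·(-1.75)) / 3 = 4.75/3 = 1.5833
  s[A,B] = ((0.25)·(-3.25) + (1.25)·(-0.25) + (0.25)·(1.75) + (-1.75)·(1.75)) / 3 = -3.75/3 = -1.25
  s[B,B] = ((-3.25)·(-3.25) + (-0.25)·(-0.25) + (1.75)·(1.75) + (1.75)·(1.75)) / 3 = 16.75/3 = 5.5833
  Sample standard deviations s_i = √(s[i,i]):
  s(A) = √(1.5833) = 1.2583
  s(B) = √(5.5833) = 2.3629

Step 3 — r_{ij} = s_{ij} / (s_i · s_j):
  r[A,A] = 1 (diagonal).
  r[A,B] = -1.25 / (1.2583 · 2.3629) = -1.25 / 2.9733 = -0.4204
  r[B,B] = 1 (diagonal).

R is symmetric with unit diagonal. Assembling:

R = [[1, -0.4204],
 [-0.4204, 1]]


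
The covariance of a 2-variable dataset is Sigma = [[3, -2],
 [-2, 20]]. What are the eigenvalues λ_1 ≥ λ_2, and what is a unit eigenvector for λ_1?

Step 1 — characteristic polynomial of 2×2 Sigma:
  det(Sigma - λI) = λ² - trace · λ + det = 0.
  trace = 3 + 20 = 23, det = 3·20 - (-2)² = 56.
Step 2 — discriminant:
  Δ = trace² - 4·det = 529 - 224 = 305.
Step 3 — eigenvalues:
  λ = (trace ± √Δ)/2 = (23 ± 17.4642)/2,
  λ_1 = 20.2321,  λ_2 = 2.7679.

Step 4 — unit eigenvector for λ_1: solve (Sigma - λ_1 I)v = 0. First row:
  (3 - 20.2321)·v_x + (-2)·v_y = 0, i.e. (-17.2321)·v_x + (-2)·v_y = 0,
  so v ∝ (b, λ_1 - a) = (-2, 17.2321); multiply by -1 so the first entry is positive: u = (2, -17.2321).
  ||u|| = √((2)² + (-17.2321)²) = √(300.9461) ≈ 17.3478,
  v_1 = u/||u|| ≈ (0.1153, -0.9933) (||v_1|| = 1).

λ_1 = 20.2321,  λ_2 = 2.7679;  v_1 ≈ (0.1153, -0.9933)


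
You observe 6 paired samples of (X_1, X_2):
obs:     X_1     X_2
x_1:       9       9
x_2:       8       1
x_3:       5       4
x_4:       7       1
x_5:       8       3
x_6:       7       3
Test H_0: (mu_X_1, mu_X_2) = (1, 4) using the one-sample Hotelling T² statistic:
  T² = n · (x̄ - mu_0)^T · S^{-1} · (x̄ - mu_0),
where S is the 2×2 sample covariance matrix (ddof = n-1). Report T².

Step 1 — sample mean vector:
  mean(X_1) = (9 + 8 + 5 + 7 + 8 + 7) / 6 = 44/6 = 7.3333
  mean(X_2) = (9 + 1 + 4 + 1 + 3 + 3) / 6 = 21/6 = 3.5
  x̄ = (7.3333, 3.5),  deviation x̄ - mu_0 = (7.3333, 3.5) - (1, 4) = (6.3333, -0.5).

Step 2 — sample covariance matrix, S[i,j] = (1/(n-1)) · Σ_k (x_{k,i} - mean_i) · (x_{k,j} - mean_j), divisor n-1 = 5:
  S[X_1,X_1] = ((1.6667)·(1.6667) + (0.6667)·(0.6667) + (-2.3333)·(-2.3333) + (-0.3333)·(-0.3333) + (0.6667)·(0.6667) + (-0.3333)·(-0.3333)) / 5 = 9.3333/5 = 1.8667
  S[X_1,X_2] = ((1.6667)·(5.5) + (0.6667)·(-2.5) + (-2.3333)·(0.5) + (-0.3333)·(-2.5) + (0.6667)·(-0.5) + (-0.3333)·(-0.5)) / 5 = 7/5 = 1.4
  S[X_2,X_2] = ((5.5)·(5.5) + (-2.5)·(-2.5) + (0.5)·(0.5) + (-2.5)·(-2.5) + (-0.5)·(-0.5) + (-0.5)·(-0.5)) / 5 = 43.5/5 = 8.7
  S = [[1.8667, 1.4],
 [1.4, 8.7]].

Step 3 — invert S. det(S) = 1.8667·8.7 - (1.4)² = 14.28.
  S^{-1} = (1/det) · [[d, -b], [-b, a]] = [[0.6092, -0.098],
 [-0.098, 0.1307]].

Step 4 — quadratic form (x̄ - mu_0)^T · S^{-1} · (x̄ - mu_0):
  S^{-1} · (x̄ - mu_0) = (3.9076, -0.6863),
  (x̄ - mu_0)^T · [...] = (6.3333)·(3.9076) + (-0.5)·(-0.6863) = 25.091.

Step 5 — scale by n: T² = 6 · 25.091 = 150.5462.

T² ≈ 150.5462


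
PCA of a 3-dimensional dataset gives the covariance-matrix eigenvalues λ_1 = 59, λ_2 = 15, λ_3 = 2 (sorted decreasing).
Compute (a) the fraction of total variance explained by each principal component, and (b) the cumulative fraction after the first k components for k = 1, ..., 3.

Step 1 — total variance = trace(Sigma) = Σ λ_i = 59 + 15 + 2 = 76.

Step 2 — fraction explained by component i = λ_i / Σ λ:
  PC1: 59/76 = 0.7763
  PC2: 15/76 = 0.1974
  PC3: 2/76 = 0.0263

Step 3 — cumulative fraction after k components = (λ_1 + ... + λ_k) / Σ λ:
  k = 1: 59/76 = 0.7763
  k = 2: (59 + 15)/76 = 74/76 = 0.9737
  k = 3: (59 + 15 + 2)/76 = 76/76 = 1

Summary (fraction, with percent):

explained: PC1 0.7763 (77.63%), PC2 0.1974 (19.74%), PC3 0.0263 (2.63%);  cumulative: 0.7763, 0.9737, 1


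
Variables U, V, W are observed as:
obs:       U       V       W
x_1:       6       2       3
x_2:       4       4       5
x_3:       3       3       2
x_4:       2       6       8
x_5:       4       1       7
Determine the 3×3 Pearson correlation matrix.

Step 1 — column means:
  mean(U) = (6 + 4 + 3 + 2 + 4) / 5 = 19/5 = 3.8
  mean(V) = (2 + 4 + 3 + 6 + 1) / 5 = 16/5 = 3.2
  mean(W) = (3 + 5 + 2 + 8 + 7) / 5 = 25/5 = 5

Step 2 — sample variances and covariances s[i,j] = (1/(n-1)) · Σ_k (x_{k,i} - mean_i) · (x_{k,j} - mean_j), with n-1 = 4:
  s[U,U] = ((2.2)·(2.2) + (0.2)·(0.2) + (-0.8)·(-0.8) + (-1.8)·(-1.8) + (0.2)·(0.2)) / 4 = 8.8/4 = 2.2
  s[U,V] = ((2.2)·(-1.2) + (0.2)·(0.8) + (-0.8)·(-0.2) + (-1.8)·(2.8) + (0.2)·(-2.2)) / 4 = -7.8/4 = -1.95
  s[U,W] = ((2.2)·(-2) + (0.2)·(0) + (-0.8)·(-3) + (-1.8)·(3) + (0.2)·(2)) / 4 = -7/4 = -1.75
  s[V,V] = ((-1.2)·(-1.2) + (0.8)·(0.8) + (-0.2)·(-0.2) + (2.8)·(2.8) + (-2.2)·(-2.2)) / 4 = 14.8/4 = 3.7
  s[V,W] = ((-1.2)·(-2) + (0.8)·(0) + (-0.2)·(-3) + (2.8)·(3) + (-2.2)·(2)) / 4 = 7/4 = 1.75
  s[W,W] = ((-2)·(-2) + (0)·(0) + (-3)·(-3) + (3)·(3) + (2)·(2)) / 4 = 26/4 = 6.5
  Sample standard deviations s_i = √(s[i,i]):
  s(U) = √(2.2) = 1.4832
  s(V) = √(3.7) = 1.9235
  s(W) = √(6.5) = 2.5495

Step 3 — r_{ij} = s_{ij} / (s_i · s_j):
  r[U,U] = 1 (diagonal).
  r[U,V] = -1.95 / (1.4832 · 1.9235) = -1.95 / 2.8531 = -0.6835
  r[U,W] = -1.75 / (1.4832 · 2.5495) = -1.75 / 3.7815 = -0.4628
  r[V,V] = 1 (diagonal).
  r[V,W] = 1.75 / (1.9235 · 2.5495) = 1.75 / 4.9041 = 0.3568
  r[W,W] = 1 (diagonal).

R is symmetric with unit diagonal. Assembling:

R = [[1, -0.6835, -0.4628],
 [-0.6835, 1, 0.3568],
 [-0.4628, 0.3568, 1]]


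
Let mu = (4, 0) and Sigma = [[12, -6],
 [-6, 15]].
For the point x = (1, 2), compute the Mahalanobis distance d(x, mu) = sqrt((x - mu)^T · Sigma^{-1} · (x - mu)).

Step 1 — centre the observation: (x - mu) = (-3, 2).

Step 2 — invert Sigma. det(Sigma) = 12·15 - (-6)² = 144.
  Sigma^{-1} = (1/det) · [[d, -b], [-b, a]] = [[0.1042, 0.0417],
 [0.0417, 0.0833]].

Step 3 — form the quadratic (x - mu)^T · Sigma^{-1} · (x - mu):
  Sigma^{-1} · (x - mu) = (-0.2292, 0.0417).
  (x - mu)^T · [Sigma^{-1} · (x - mu)] = (-3)·(-0.2292) + (2)·(0.0417) = 0.7708.

Step 4 — take square root: d = √(0.7708) ≈ 0.878.

d(x, mu) = √(0.7708) ≈ 0.878


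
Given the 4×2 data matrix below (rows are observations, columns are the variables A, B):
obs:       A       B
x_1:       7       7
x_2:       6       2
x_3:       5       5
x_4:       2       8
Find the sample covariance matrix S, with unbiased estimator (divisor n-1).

Step 1 — column means:
  mean(A) = (7 + 6 + 5 + 2) / 4 = 20/4 = 5
  mean(B) = (7 + 2 + 5 + 8) / 4 = 22/4 = 5.5

Step 2 — sample covariance S[i,j] = (1/(n-1)) · Σ_k (x_{k,i} - mean_i) · (x_{k,j} - mean_j), with n-1 = 3.
  S[A,A] = ((2)·(2) + (1)·(1) + (0)·(0) + (-3)·(-3)) / 3 = 14/3 = 4.6667
  S[A,B] = ((2)·(1.5) + (1)·(-3.5) + (0)·(-0.5) + (-3)·(2.5)) / 3 = -8/3 = -2.6667
  S[B,B] = ((1.5)·(1.5) + (-3.5)·(-3.5) + (-0.5)·(-0.5) + (2.5)·(2.5)) / 3 = 21/3 = 7

S is symmetric (S[j,i] = S[i,j]). Assembling:

S = [[4.6667, -2.6667],
 [-2.6667, 7]]


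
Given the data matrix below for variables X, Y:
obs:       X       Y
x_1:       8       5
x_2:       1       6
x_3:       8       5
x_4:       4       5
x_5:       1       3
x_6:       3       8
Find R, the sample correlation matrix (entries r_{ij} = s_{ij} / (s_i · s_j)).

Step 1 — column means:
  mean(X) = (8 + 1 + 8 + 4 + 1 + 3) / 6 = 25/6 = 4.1667
  mean(Y) = (5 + 6 + 5 + 5 + 3 + 8) / 6 = 32/6 = 5.3333

Step 2 — sample variances and covariances s[i,j] = (1/(n-1)) · Σ_k (x_{k,i} - mean_i) · (x_{k,j} - mean_j), with n-1 = 5:
  s[X,X] = ((3.8333)·(3.8333) + (-3.1667)·(-3.1667) + (3.8333)·(3.8333) + (-0.1667)·(-0.1667) + (-3.1667)·(-3.1667) + (-1.1667)·(-1.1667)) / 5 = 50.8333/5 = 10.1667
  s[X,Y] = ((3.8333)·(-0.3333) + (-3.1667)·(0.6667) + (3.8333)·(-0.3333) + (-0.1667)·(-0.3333) + (-3.1667)·(-2.3333) + (-1.1667)·(2.6667)) / 5 = -0.3333/5 = -0.0667
  s[Y,Y] = ((-0.3333)·(-0.3333) + (0.6667)·(0.6667) + (-0.3333)·(-0.3333) + (-0.3333)·(-0.3333) + (-2.3333)·(-2.3333) + (2.6667)·(2.6667)) / 5 = 13.3333/5 = 2.6667
  Sample standard deviations s_i = √(s[i,i]):
  s(X) = √(10.1667) = 3.1885
  s(Y) = √(2.6667) = 1.633

Step 3 — r_{ij} = s_{ij} / (s_i · s_j):
  r[X,X] = 1 (diagonal).
  r[X,Y] = -0.0667 / (3.1885 · 1.633) = -0.0667 / 5.2068 = -0.0128
  r[Y,Y] = 1 (diagonal).

R is symmetric with unit diagonal. Assembling:

R = [[1, -0.0128],
 [-0.0128, 1]]


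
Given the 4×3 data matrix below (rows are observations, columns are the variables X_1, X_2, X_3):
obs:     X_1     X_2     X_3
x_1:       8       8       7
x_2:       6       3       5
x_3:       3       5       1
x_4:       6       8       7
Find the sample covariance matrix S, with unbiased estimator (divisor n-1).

Step 1 — column means:
  mean(X_1) = (8 + 6 + 3 + 6) / 4 = 23/4 = 5.75
  mean(X_2) = (8 + 3 + 5 + 8) / 4 = 24/4 = 6
  mean(X_3) = (7 + 5 + 1 + 7) / 4 = 20/4 = 5

Step 2 — sample covariance S[i,j] = (1/(n-1)) · Σ_k (x_{k,i} - mean_i) · (x_{k,j} - mean_j), with n-1 = 3.
  S[X_1,X_1] = ((2.25)·(2.25) + (0.25)·(0.25) + (-2.75)·(-2.75) + (0.25)·(0.25)) / 3 = 12.75/3 = 4.25
  S[X_1,X_2] = ((2.25)·(2) + (0.25)·(-3) + (-2.75)·(-1) + (0.25)·(2)) / 3 = 7/3 = 2.3333
  S[X_1,X_3] = ((2.25)·(2) + (0.25)·(0) + (-2.75)·(-4) + (0.25)·(2)) / 3 = 16/3 = 5.3333
  S[X_2,X_2] = ((2)·(2) + (-3)·(-3) + (-1)·(-1) + (2)·(2)) / 3 = 18/3 = 6
  S[X_2,X_3] = ((2)·(2) + (-3)·(0) + (-1)·(-4) + (2)·(2)) / 3 = 12/3 = 4
  S[X_3,X_3] = ((2)·(2) + (0)·(0) + (-4)·(-4) + (2)·(2)) / 3 = 24/3 = 8

S is symmetric (S[j,i] = S[i,j]). Assembling:

S = [[4.25, 2.3333, 5.3333],
 [2.3333, 6, 4],
 [5.3333, 4, 8]]


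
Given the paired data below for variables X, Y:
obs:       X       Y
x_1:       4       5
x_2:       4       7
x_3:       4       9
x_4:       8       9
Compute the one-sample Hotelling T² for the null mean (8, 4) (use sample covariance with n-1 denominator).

Step 1 — sample mean vector:
  mean(X) = (4 + 4 + 4 + 8) / 4 = 20/4 = 5
  mean(Y) = (5 + 7 + 9 + 9) / 4 = 30/4 = 7.5
  x̄ = (5, 7.5),  deviation x̄ - mu_0 = (5, 7.5) - (8, 4) = (-3, 3.5).

Step 2 — sample covariance matrix, S[i,j] = (1/(n-1)) · Σ_k (x_{k,i} - mean_i) · (x_{k,j} - mean_j), divisor n-1 = 3:
  S[X,X] = ((-1)·(-1) + (-1)·(-1) + (-1)·(-1) + (3)·(3)) / 3 = 12/3 = 4
  S[X,Y] = ((-1)·(-2.5) + (-1)·(-0.5) + (-1)·(1.5) + (3)·(1.5)) / 3 = 6/3 = 2
  S[Y,Y] = ((-2.5)·(-2.5) + (-0.5)·(-0.5) + (1.5)·(1.5) + (1.5)·(1.5)) / 3 = 11/3 = 3.6667
  S = [[4, 2],
 [2, 3.6667]].

Step 3 — invert S. det(S) = 4·3.6667 - (2)² = 10.6667.
  S^{-1} = (1/det) · [[d, -b], [-b, a]] = [[0.3438, -0.1875],
 [-0.1875, 0.375]].

Step 4 — quadratic form (x̄ - mu_0)^T · S^{-1} · (x̄ - mu_0):
  S^{-1} · (x̄ - mu_0) = (-1.6875, 1.875),
  (x̄ - mu_0)^T · [...] = (-3)·(-1.6875) + (3.5)·(1.875) = 11.625.

Step 5 — scale by n: T² = 4 · 11.625 = 46.5.

T² ≈ 46.5


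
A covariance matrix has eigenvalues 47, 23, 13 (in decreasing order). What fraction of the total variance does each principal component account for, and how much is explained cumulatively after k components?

Step 1 — total variance = trace(Sigma) = Σ λ_i = 47 + 23 + 13 = 83.

Step 2 — fraction explained by component i = λ_i / Σ λ:
  PC1: 47/83 = 0.5663
  PC2: 23/83 = 0.2771
  PC3: 13/83 = 0.1566

Step 3 — cumulative fraction after k components = (λ_1 + ... + λ_k) / Σ λ:
  k = 1: 47/83 = 0.5663
  k = 2: (47 + 23)/83 = 70/83 = 0.8434
  k = 3: (47 + 23 + 13)/83 = 83/83 = 1

Summary (fraction, with percent):

explained: PC1 0.5663 (56.63%), PC2 0.2771 (27.71%), PC3 0.1566 (15.66%);  cumulative: 0.5663, 0.8434, 1


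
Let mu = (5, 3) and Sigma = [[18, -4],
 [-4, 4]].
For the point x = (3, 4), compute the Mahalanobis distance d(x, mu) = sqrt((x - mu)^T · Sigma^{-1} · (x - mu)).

Step 1 — centre the observation: (x - mu) = (-2, 1).

Step 2 — invert Sigma. det(Sigma) = 18·4 - (-4)² = 56.
  Sigma^{-1} = (1/det) · [[d, -b], [-b, a]] = [[0.0714, 0.0714],
 [0.0714, 0.3214]].

Step 3 — form the quadratic (x - mu)^T · Sigma^{-1} · (x - mu):
  Sigma^{-1} · (x - mu) = (-0.0714, 0.1786).
  (x - mu)^T · [Sigma^{-1} · (x - mu)] = (-2)·(-0.0714) + (1)·(0.1786) = 0.3214.

Step 4 — take square root: d = √(0.3214) ≈ 0.5669.

d(x, mu) = √(0.3214) ≈ 0.5669


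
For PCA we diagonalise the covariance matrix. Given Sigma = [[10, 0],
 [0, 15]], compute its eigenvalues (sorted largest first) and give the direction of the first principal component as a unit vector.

Step 1 — characteristic polynomial of 2×2 Sigma:
  det(Sigma - λI) = λ² - trace · λ + det = 0.
  trace = 10 + 15 = 25, det = 10·15 - (0)² = 150.
Step 2 — discriminant:
  Δ = trace² - 4·det = 625 - 600 = 25.
Step 3 — eigenvalues:
  λ = (trace ± √Δ)/2 = (25 ± 5)/2,
  λ_1 = 15,  λ_2 = 10.

Step 4 — unit eigenvector for λ_1: Sigma is diagonal, so its eigenvectors are the coordinate axes. λ_1 = 15 is the diagonal entry on the second coordinate axis, hence
  v_1 = (0, 1) (||v_1|| = 1).

λ_1 = 15,  λ_2 = 10;  v_1 ≈ (0, 1)


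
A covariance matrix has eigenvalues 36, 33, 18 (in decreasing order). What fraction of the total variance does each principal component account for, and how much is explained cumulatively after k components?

Step 1 — total variance = trace(Sigma) = Σ λ_i = 36 + 33 + 18 = 87.

Step 2 — fraction explained by component i = λ_i / Σ λ:
  PC1: 36/87 = 0.4138
  PC2: 33/87 = 0.3793
  PC3: 18/87 = 0.2069

Step 3 — cumulative fraction after k components = (λ_1 + ... + λ_k) / Σ λ:
  k = 1: 36/87 = 0.4138
  k = 2: (36 + 33)/87 = 69/87 = 0.7931
  k = 3: (36 + 33 + 18)/87 = 87/87 = 1

Summary (fraction, with percent):

explained: PC1 0.4138 (41.38%), PC2 0.3793 (37.93%), PC3 0.2069 (20.69%);  cumulative: 0.4138, 0.7931, 1


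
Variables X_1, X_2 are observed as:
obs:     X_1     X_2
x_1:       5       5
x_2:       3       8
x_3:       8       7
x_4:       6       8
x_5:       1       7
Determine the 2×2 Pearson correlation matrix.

Step 1 — column means:
  mean(X_1) = (5 + 3 + 8 + 6 + 1) / 5 = 23/5 = 4.6
  mean(X_2) = (5 + 8 + 7 + 8 + 7) / 5 = 35/5 = 7

Step 2 — sample variances and covariances s[i,j] = (1/(n-1)) · Σ_k (x_{k,i} - mean_i) · (x_{k,j} - mean_j), with n-1 = 4:
  s[X_1,X_1] = ((0.4)·(0.4) + (-1.6)·(-1.6) + (3.4)·(3.4) + (1.4)·(1.4) + (-3.6)·(-3.6)) / 4 = 29.2/4 = 7.3
  s[X_1,X_2] = ((0.4)·(-2) + (-1.6)·(1) + (3.4)·(0) + (1.4)·(1) + (-3.6)·(0)) / 4 = -1/4 = -0.25
  s[X_2,X_2] = ((-2)·(-2) + (1)·(1) + (0)·(0) + (1)·(1) + (0)·(0)) / 4 = 6/4 = 1.5
  Sample standard deviations s_i = √(s[i,i]):
  s(X_1) = √(7.3) = 2.7019
  s(X_2) = √(1.5) = 1.2247

Step 3 — r_{ij} = s_{ij} / (s_i · s_j):
  r[X_1,X_1] = 1 (diagonal).
  r[X_1,X_2] = -0.25 / (2.7019 · 1.2247) = -0.25 / 3.3091 = -0.0755
  r[X_2,X_2] = 1 (diagonal).

R is symmetric with unit diagonal. Assembling:

R = [[1, -0.0755],
 [-0.0755, 1]]


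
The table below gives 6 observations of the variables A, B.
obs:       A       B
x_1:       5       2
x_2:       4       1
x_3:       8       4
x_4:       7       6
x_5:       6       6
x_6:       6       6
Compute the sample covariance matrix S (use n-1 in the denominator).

Step 1 — column means:
  mean(A) = (5 + 4 + 8 + 7 + 6 + 6) / 6 = 36/6 = 6
  mean(B) = (2 + 1 + 4 + 6 + 6 + 6) / 6 = 25/6 = 4.1667

Step 2 — sample covariance S[i,j] = (1/(n-1)) · Σ_k (x_{k,i} - mean_i) · (x_{k,j} - mean_j), with n-1 = 5.
  S[A,A] = ((-1)·(-1) + (-2)·(-2) + (2)·(2) + (1)·(1) + (0)·(0) + (0)·(0)) / 5 = 10/5 = 2
  S[A,B] = ((-1)·(-2.1667) + (-2)·(-3.1667) + (2)·(-0.1667) + (1)·(1.8333) + (0)·(1.8333) + (0)·(1.8333)) / 5 = 10/5 = 2
  S[B,B] = ((-2.1667)·(-2.1667) + (-3.1667)·(-3.1667) + (-0.1667)·(-0.1667) + (1.8333)·(1.8333) + (1.8333)·(1.8333) + (1.8333)·(1.8333)) / 5 = 24.8333/5 = 4.9667

S is symmetric (S[j,i] = S[i,j]). Assembling:

S = [[2, 2],
 [2, 4.9667]]


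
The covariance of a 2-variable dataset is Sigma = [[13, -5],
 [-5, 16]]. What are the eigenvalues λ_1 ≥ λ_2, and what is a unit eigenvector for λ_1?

Step 1 — characteristic polynomial of 2×2 Sigma:
  det(Sigma - λI) = λ² - trace · λ + det = 0.
  trace = 13 + 16 = 29, det = 13·16 - (-5)² = 183.
Step 2 — discriminant:
  Δ = trace² - 4·det = 841 - 732 = 109.
Step 3 — eigenvalues:
  λ = (trace ± √Δ)/2 = (29 ± 10.4403)/2,
  λ_1 = 19.7202,  λ_2 = 9.2798.

Step 4 — unit eigenvector for λ_1: solve (Sigma - λ_1 I)v = 0. First row:
  (13 - 19.7202)·v_x + (-5)·v_y = 0, i.e. (-6.7202)·v_x + (-5)·v_y = 0,
  so v ∝ (b, λ_1 - a) = (-5, 6.7202); multiply by -1 so the first entry is positive: u = (5, -6.7202).
  ||u|| = √((5)² + (-6.7202)²) = √(70.1605) ≈ 8.3762,
  v_1 = u/||u|| ≈ (0.5969, -0.8023) (||v_1|| = 1).

λ_1 = 19.7202,  λ_2 = 9.2798;  v_1 ≈ (0.5969, -0.8023)


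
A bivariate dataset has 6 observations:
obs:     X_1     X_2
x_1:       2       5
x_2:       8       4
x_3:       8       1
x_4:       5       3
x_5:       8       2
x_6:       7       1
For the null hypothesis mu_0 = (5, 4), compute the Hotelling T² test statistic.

Step 1 — sample mean vector:
  mean(X_1) = (2 + 8 + 8 + 5 + 8 + 7) / 6 = 38/6 = 6.3333
  mean(X_2) = (5 + 4 + 1 + 3 + 2 + 1) / 6 = 16/6 = 2.6667
  x̄ = (6.3333, 2.6667),  deviation x̄ - mu_0 = (6.3333, 2.6667) - (5, 4) = (1.3333, -1.3333).

Step 2 — sample covariance matrix, S[i,j] = (1/(n-1)) · Σ_k (x_{k,i} - mean_i) · (x_{k,j} - mean_j), divisor n-1 = 5:
  S[X_1,X_1] = ((-4.3333)·(-4.3333) + (1.6667)·(1.6667) + (1.6667)·(1.6667) + (-1.3333)·(-1.3333) + (1.6667)·(1.6667) + (0.6667)·(0.6667)) / 5 = 29.3333/5 = 5.8667
  S[X_1,X_2] = ((-4.3333)·(2.3333) + (1.6667)·(1.3333) + (1.6667)·(-1.6667) + (-1.3333)·(0.3333) + (1.6667)·(-0.6667) + (0.6667)·(-1.6667)) / 5 = -13.3333/5 = -2.6667
  S[X_2,X_2] = ((2.3333)·(2.3333) + (1.3333)·(1.3333) + (-1.6667)·(-1.6667) + (0.3333)·(0.3333) + (-0.6667)·(-0.6667) + (-1.6667)·(-1.6667)) / 5 = 13.3333/5 = 2.6667
  S = [[5.8667, -2.6667],
 [-2.6667, 2.6667]].

Step 3 — invert S. det(S) = 5.8667·2.6667 - (-2.6667)² = 8.5333.
  S^{-1} = (1/det) · [[d, -b], [-b, a]] = [[0.3125, 0.3125],
 [0.3125, 0.6875]].

Step 4 — quadratic form (x̄ - mu_0)^T · S^{-1} · (x̄ - mu_0):
  S^{-1} · (x̄ - mu_0) = (0, -0.5),
  (x̄ - mu_0)^T · [...] = (1.3333)·(0) + (-1.3333)·(-0.5) = 0.6667.

Step 5 — scale by n: T² = 6 · 0.6667 = 4.

T² ≈ 4


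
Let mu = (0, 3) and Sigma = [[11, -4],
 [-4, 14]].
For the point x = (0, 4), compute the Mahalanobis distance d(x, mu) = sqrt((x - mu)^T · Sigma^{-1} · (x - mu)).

Step 1 — centre the observation: (x - mu) = (0, 1).

Step 2 — invert Sigma. det(Sigma) = 11·14 - (-4)² = 138.
  Sigma^{-1} = (1/det) · [[d, -b], [-b, a]] = [[0.1014, 0.029],
 [0.029, 0.0797]].

Step 3 — form the quadratic (x - mu)^T · Sigma^{-1} · (x - mu):
  Sigma^{-1} · (x - mu) = (0.029, 0.0797).
  (x - mu)^T · [Sigma^{-1} · (x - mu)] = (0)·(0.029) + (1)·(0.0797) = 0.0797.

Step 4 — take square root: d = √(0.0797) ≈ 0.2823.

d(x, mu) = √(0.0797) ≈ 0.2823


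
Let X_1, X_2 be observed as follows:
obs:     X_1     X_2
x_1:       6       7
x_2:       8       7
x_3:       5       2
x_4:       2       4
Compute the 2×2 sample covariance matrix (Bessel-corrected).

Step 1 — column means:
  mean(X_1) = (6 + 8 + 5 + 2) / 4 = 21/4 = 5.25
  mean(X_2) = (7 + 7 + 2 + 4) / 4 = 20/4 = 5

Step 2 — sample covariance S[i,j] = (1/(n-1)) · Σ_k (x_{k,i} - mean_i) · (x_{k,j} - mean_j), with n-1 = 3.
  S[X_1,X_1] = ((0.75)·(0.75) + (2.75)·(2.75) + (-0.25)·(-0.25) + (-3.25)·(-3.25)) / 3 = 18.75/3 = 6.25
  S[X_1,X_2] = ((0.75)·(2) + (2.75)·(2) + (-0.25)·(-3) + (-3.25)·(-1)) / 3 = 11/3 = 3.6667
  S[X_2,X_2] = ((2)·(2) + (2)·(2) + (-3)·(-3) + (-1)·(-1)) / 3 = 18/3 = 6

S is symmetric (S[j,i] = S[i,j]). Assembling:

S = [[6.25, 3.6667],
 [3.6667, 6]]


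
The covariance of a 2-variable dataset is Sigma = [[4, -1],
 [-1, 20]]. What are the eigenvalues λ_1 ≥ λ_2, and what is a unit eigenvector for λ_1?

Step 1 — characteristic polynomial of 2×2 Sigma:
  det(Sigma - λI) = λ² - trace · λ + det = 0.
  trace = 4 + 20 = 24, det = 4·20 - (-1)² = 79.
Step 2 — discriminant:
  Δ = trace² - 4·det = 576 - 316 = 260.
Step 3 — eigenvalues:
  λ = (trace ± √Δ)/2 = (24 ± 16.1245)/2,
  λ_1 = 20.0623,  λ_2 = 3.9377.

Step 4 — unit eigenvector for λ_1: solve (Sigma - λ_1 I)v = 0. First row:
  (4 - 20.0623)·v_x + (-1)·v_y = 0, i.e. (-16.0623)·v_x + (-1)·v_y = 0,
  so v ∝ (b, λ_1 - a) = (-1, 16.0623); multiply by -1 so the first entry is positive: u = (1, -16.0623).
  ||u|| = √((1)² + (-16.0623)²) = √(258.9961) ≈ 16.0934,
  v_1 = u/||u|| ≈ (0.0621, -0.9981) (||v_1|| = 1).

λ_1 = 20.0623,  λ_2 = 3.9377;  v_1 ≈ (0.0621, -0.9981)


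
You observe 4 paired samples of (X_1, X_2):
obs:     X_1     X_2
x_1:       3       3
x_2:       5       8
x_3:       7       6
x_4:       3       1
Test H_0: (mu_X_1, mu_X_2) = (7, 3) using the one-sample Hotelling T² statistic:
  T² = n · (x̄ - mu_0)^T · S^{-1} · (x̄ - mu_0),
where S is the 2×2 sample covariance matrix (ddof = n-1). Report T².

Step 1 — sample mean vector:
  mean(X_1) = (3 + 5 + 7 + 3) / 4 = 18/4 = 4.5
  mean(X_2) = (3 + 8 + 6 + 1) / 4 = 18/4 = 4.5
  x̄ = (4.5, 4.5),  deviation x̄ - mu_0 = (4.5, 4.5) - (7, 3) = (-2.5, 1.5).

Step 2 — sample covariance matrix, S[i,j] = (1/(n-1)) · Σ_k (x_{k,i} - mean_i) · (x_{k,j} - mean_j), divisor n-1 = 3:
  S[X_1,X_1] = ((-1.5)·(-1.5) + (0.5)·(0.5) + (2.5)·(2.5) + (-1.5)·(-1.5)) / 3 = 11/3 = 3.6667
  S[X_1,X_2] = ((-1.5)·(-1.5) + (0.5)·(3.5) + (2.5)·(1.5) + (-1.5)·(-3.5)) / 3 = 13/3 = 4.3333
  S[X_2,X_2] = ((-1.5)·(-1.5) + (3.5)·(3.5) + (1.5)·(1.5) + (-3.5)·(-3.5)) / 3 = 29/3 = 9.6667
  S = [[3.6667, 4.3333],
 [4.3333, 9.6667]].

Step 3 — invert S. det(S) = 3.6667·9.6667 - (4.3333)² = 16.6667.
  S^{-1} = (1/det) · [[d, -b], [-b, a]] = [[0.58, -0.26],
 [-0.26, 0.22]].

Step 4 — quadratic form (x̄ - mu_0)^T · S^{-1} · (x̄ - mu_0):
  S^{-1} · (x̄ - mu_0) = (-1.84, 0.98),
  (x̄ - mu_0)^T · [...] = (-2.5)·(-1.84) + (1.5)·(0.98) = 6.07.

Step 5 — scale by n: T² = 4 · 6.07 = 24.28.

T² ≈ 24.28


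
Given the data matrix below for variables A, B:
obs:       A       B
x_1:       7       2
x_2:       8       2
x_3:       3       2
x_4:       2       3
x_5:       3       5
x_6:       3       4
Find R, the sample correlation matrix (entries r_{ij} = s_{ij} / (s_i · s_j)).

Step 1 — column means:
  mean(A) = (7 + 8 + 3 + 2 + 3 + 3) / 6 = 26/6 = 4.3333
  mean(B) = (2 + 2 + 2 + 3 + 5 + 4) / 6 = 18/6 = 3

Step 2 — sample variances and covariances s[i,j] = (1/(n-1)) · Σ_k (x_{k,i} - mean_i) · (x_{k,j} - mean_j), with n-1 = 5:
  s[A,A] = ((2.6667)·(2.6667) + (3.6667)·(3.6667) + (-1.3333)·(-1.3333) + (-2.3333)·(-2.3333) + (-1.3333)·(-1.3333) + (-1.3333)·(-1.3333)) / 5 = 31.3333/5 = 6.2667
  s[A,B] = ((2.6667)·(-1) + (3.6667)·(-1) + (-1.3333)·(-1) + (-2.3333)·(0) + (-1.3333)·(2) + (-1.3333)·(1)) / 5 = -9/5 = -1.8
  s[B,B] = ((-1)·(-1) + (-1)·(-1) + (-1)·(-1) + (0)·(0) + (2)·(2) + (1)·(1)) / 5 = 8/5 = 1.6
  Sample standard deviations s_i = √(s[i,i]):
  s(A) = √(6.2667) = 2.5033
  s(B) = √(1.6) = 1.2649

Step 3 — r_{ij} = s_{ij} / (s_i · s_j):
  r[A,A] = 1 (diagonal).
  r[A,B] = -1.8 / (2.5033 · 1.2649) = -1.8 / 3.1665 = -0.5685
  r[B,B] = 1 (diagonal).

R is symmetric with unit diagonal. Assembling:

R = [[1, -0.5685],
 [-0.5685, 1]]


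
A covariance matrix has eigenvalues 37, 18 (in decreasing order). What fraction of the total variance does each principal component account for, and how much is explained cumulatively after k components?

Step 1 — total variance = trace(Sigma) = Σ λ_i = 37 + 18 = 55.

Step 2 — fraction explained by component i = λ_i / Σ λ:
  PC1: 37/55 = 0.6727
  PC2: 18/55 = 0.3273

Step 3 — cumulative fraction after k components = (λ_1 + ... + λ_k) / Σ λ:
  k = 1: 37/55 = 0.6727
  k = 2: (37 + 18)/55 = 55/55 = 1

Summary (fraction, with percent):

explained: PC1 0.6727 (67.27%), PC2 0.3273 (32.73%);  cumulative: 0.6727, 1


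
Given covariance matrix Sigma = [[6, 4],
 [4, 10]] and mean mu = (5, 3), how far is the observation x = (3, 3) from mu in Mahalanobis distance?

Step 1 — centre the observation: (x - mu) = (-2, 0).

Step 2 — invert Sigma. det(Sigma) = 6·10 - (4)² = 44.
  Sigma^{-1} = (1/det) · [[d, -b], [-b, a]] = [[0.2273, -0.0909],
 [-0.0909, 0.1364]].

Step 3 — form the quadratic (x - mu)^T · Sigma^{-1} · (x - mu):
  Sigma^{-1} · (x - mu) = (-0.4545, 0.1818).
  (x - mu)^T · [Sigma^{-1} · (x - mu)] = (-2)·(-0.4545) + (0)·(0.1818) = 0.9091.

Step 4 — take square root: d = √(0.9091) ≈ 0.9535.

d(x, mu) = √(0.9091) ≈ 0.9535


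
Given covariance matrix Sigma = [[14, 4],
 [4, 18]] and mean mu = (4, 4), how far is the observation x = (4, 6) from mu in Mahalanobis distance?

Step 1 — centre the observation: (x - mu) = (0, 2).

Step 2 — invert Sigma. det(Sigma) = 14·18 - (4)² = 236.
  Sigma^{-1} = (1/det) · [[d, -b], [-b, a]] = [[0.0763, -0.0169],
 [-0.0169, 0.0593]].

Step 3 — form the quadratic (x - mu)^T · Sigma^{-1} · (x - mu):
  Sigma^{-1} · (x - mu) = (-0.0339, 0.1186).
  (x - mu)^T · [Sigma^{-1} · (x - mu)] = (0)·(-0.0339) + (2)·(0.1186) = 0.2373.

Step 4 — take square root: d = √(0.2373) ≈ 0.4871.

d(x, mu) = √(0.2373) ≈ 0.4871
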